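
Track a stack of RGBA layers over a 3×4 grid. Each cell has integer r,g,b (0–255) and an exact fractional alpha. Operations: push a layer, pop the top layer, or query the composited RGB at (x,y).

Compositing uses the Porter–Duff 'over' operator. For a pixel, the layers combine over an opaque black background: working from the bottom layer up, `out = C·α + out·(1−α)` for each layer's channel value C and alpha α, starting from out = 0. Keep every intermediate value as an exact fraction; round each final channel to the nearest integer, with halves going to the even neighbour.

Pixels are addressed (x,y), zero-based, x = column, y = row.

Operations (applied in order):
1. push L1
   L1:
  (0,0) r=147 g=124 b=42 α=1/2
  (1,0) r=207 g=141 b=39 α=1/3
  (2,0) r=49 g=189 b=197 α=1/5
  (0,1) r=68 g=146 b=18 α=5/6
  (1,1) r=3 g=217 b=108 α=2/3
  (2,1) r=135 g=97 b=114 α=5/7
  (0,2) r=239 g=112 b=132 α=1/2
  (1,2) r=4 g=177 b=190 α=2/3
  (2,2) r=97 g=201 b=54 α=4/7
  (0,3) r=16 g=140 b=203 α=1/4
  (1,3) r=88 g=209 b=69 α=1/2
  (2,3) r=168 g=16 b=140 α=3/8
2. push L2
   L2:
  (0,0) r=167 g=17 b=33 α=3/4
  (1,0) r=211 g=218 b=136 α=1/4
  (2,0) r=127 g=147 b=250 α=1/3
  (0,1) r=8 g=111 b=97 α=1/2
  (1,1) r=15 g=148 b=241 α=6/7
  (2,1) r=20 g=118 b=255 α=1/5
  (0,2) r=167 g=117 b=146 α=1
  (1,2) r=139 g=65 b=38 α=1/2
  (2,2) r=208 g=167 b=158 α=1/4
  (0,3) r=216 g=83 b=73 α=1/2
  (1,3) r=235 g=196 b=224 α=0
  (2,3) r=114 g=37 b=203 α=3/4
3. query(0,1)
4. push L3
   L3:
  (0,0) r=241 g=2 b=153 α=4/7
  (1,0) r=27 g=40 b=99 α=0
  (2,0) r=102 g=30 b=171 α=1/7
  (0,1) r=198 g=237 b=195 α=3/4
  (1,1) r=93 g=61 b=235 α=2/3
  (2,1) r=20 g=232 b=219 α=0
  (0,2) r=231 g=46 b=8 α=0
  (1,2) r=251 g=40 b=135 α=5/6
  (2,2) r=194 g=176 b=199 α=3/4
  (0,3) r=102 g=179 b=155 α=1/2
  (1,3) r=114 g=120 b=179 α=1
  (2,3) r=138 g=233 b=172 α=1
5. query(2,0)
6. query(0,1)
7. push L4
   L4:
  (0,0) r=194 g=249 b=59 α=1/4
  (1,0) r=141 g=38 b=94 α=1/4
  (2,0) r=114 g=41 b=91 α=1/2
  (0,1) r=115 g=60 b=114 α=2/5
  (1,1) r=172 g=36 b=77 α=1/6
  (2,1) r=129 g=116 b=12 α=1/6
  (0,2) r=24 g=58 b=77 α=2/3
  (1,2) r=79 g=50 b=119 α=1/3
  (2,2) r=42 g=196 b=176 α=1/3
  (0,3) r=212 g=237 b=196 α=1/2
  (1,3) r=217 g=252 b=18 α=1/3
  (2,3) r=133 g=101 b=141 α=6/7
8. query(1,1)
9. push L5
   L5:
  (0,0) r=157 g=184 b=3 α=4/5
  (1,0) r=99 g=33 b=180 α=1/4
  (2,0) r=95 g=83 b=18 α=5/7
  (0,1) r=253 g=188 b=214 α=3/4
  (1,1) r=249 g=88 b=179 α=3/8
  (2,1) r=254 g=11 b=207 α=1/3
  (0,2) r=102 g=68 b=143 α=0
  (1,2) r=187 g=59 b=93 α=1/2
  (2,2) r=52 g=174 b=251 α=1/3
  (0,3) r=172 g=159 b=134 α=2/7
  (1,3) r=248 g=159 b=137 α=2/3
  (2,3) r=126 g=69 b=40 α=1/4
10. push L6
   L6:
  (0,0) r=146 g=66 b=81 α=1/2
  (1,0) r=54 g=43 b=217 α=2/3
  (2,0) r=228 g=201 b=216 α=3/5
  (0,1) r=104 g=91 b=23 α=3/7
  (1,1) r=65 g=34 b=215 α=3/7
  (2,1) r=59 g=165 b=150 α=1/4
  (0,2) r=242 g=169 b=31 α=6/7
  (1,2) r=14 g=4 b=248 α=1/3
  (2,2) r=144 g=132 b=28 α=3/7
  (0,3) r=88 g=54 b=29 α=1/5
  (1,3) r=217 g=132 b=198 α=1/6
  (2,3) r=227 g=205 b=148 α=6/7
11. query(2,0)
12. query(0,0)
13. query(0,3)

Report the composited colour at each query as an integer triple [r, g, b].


query (0,1) [L1,L2] — begin 0,0,0
L1 α=5/6: [170/3, 365/3, 15]
L2 α=1/2: [97/3, 349/3, 56]
= [32, 116, 56]

query (2,0) [L1,L2,L3] — begin 0,0,0
+L1 (α=1/5) → [49/5, 189/5, 197/5]
+L2 (α=1/3) → [733/15, 371/5, 548/5]
+L3 (α=1/7) → [1976/35, 2376/35, 4143/35]
rounded: [56, 68, 118]

(0,1) stack=L1,L2,L3; from [0,0,0]:
after L1 α=5/6: [170/3, 365/3, 15]
after L2 α=1/2: [97/3, 349/3, 56]
after L3 α=3/4: [1879/12, 1241/6, 641/4]
→ [157, 207, 160]

(1,1) stack=L1,L2,L3,L4; from [0,0,0]:
L1 α=2/3: [2, 434/3, 72]
L2 α=6/7: [92/7, 3098/21, 1518/7]
L3 α=2/3: [1394/21, 5660/63, 4808/21]
L4 α=1/6: [5291/63, 15284/189, 25657/126]
rounded: [84, 81, 204]

query (2,0) [L1,L2,L3,L4,L5,L6] — begin 0,0,0
L1 α=1/5: [49/5, 189/5, 197/5]
L2 α=1/3: [733/15, 371/5, 548/5]
L3 α=1/7: [1976/35, 2376/35, 4143/35]
L4 α=1/2: [2983/35, 3811/70, 3664/35]
L5 α=5/7: [22591/245, 18336/245, 10478/245]
L6 α=3/5: [212762/1225, 184407/1225, 179716/1225]
= [174, 151, 147]

query (0,0) [L1,L2,L3,L4,L5,L6] — begin 0,0,0
+L1 (α=1/2) → [147/2, 62, 21]
+L2 (α=3/4) → [1149/8, 113/4, 30]
+L3 (α=4/7) → [11159/56, 53/4, 702/7]
+L4 (α=1/4) → [44341/224, 1155/16, 2519/28]
+L5 (α=4/5) → [185013/1120, 12931/80, 571/28]
+L6 (α=1/2) → [348533/2240, 18211/160, 2839/56]
rounded: [156, 114, 51]

(0,3) stack=L1,L2,L3,L4,L5,L6; from [0,0,0]:
after L1 α=1/4: [4, 35, 203/4]
after L2 α=1/2: [110, 59, 495/8]
after L3 α=1/2: [106, 119, 1735/16]
after L4 α=1/2: [159, 178, 4871/32]
after L5 α=2/7: [1139/7, 1208/7, 32931/224]
after L6 α=1/5: [5172/35, 1042/7, 6911/56]
= [148, 149, 123]


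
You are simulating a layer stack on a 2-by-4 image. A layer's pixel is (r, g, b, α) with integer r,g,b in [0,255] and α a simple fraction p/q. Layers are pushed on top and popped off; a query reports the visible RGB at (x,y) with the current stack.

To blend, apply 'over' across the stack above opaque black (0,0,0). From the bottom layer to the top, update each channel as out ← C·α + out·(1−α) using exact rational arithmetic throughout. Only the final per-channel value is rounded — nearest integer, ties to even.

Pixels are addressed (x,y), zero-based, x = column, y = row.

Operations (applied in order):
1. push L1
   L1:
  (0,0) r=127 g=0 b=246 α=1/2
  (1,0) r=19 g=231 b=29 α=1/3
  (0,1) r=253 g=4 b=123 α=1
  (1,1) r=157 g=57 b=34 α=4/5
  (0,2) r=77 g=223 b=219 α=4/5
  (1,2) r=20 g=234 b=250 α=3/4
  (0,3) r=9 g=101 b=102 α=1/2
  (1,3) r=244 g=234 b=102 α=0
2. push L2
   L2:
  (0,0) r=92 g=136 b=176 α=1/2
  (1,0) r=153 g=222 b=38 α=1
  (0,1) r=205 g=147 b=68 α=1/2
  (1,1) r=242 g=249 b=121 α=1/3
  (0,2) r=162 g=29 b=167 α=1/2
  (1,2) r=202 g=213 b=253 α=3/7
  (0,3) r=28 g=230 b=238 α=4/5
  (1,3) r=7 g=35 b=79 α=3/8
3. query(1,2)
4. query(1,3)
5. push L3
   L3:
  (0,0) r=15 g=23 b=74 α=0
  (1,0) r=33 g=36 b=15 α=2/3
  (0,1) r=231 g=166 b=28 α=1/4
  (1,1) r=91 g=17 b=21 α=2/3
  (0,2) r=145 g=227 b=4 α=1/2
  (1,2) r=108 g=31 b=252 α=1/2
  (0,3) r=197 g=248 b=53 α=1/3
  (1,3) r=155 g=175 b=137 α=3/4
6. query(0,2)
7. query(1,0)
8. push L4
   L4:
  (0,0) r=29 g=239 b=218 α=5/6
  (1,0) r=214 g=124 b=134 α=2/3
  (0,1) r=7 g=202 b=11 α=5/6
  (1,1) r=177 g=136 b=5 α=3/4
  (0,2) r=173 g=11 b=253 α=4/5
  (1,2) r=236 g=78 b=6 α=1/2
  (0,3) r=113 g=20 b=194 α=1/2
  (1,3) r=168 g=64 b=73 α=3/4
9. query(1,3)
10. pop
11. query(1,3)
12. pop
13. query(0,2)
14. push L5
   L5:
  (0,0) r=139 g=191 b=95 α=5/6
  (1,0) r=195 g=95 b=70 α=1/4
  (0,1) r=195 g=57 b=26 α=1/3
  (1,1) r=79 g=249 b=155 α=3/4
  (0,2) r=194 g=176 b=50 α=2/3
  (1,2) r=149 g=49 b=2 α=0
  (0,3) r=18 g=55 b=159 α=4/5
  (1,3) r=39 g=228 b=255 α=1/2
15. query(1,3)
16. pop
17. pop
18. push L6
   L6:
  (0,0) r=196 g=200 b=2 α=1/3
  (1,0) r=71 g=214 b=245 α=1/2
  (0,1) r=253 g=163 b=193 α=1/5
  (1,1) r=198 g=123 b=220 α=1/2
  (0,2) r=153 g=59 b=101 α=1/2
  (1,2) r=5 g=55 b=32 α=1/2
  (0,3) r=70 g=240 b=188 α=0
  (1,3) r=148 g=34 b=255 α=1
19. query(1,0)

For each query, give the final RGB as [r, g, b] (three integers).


at x=1,y=2 over L1,L2:
L1 α=3/4: [15, 351/2, 375/2]
L2 α=3/7: [666/7, 1341/7, 1509/7]
rounded: [95, 192, 216]

(1,3) stack=L1,L2; from [0,0,0]:
+L1 (α=0) → [0, 0, 0]
+L2 (α=3/8) → [21/8, 105/8, 237/8]
rounded: [3, 13, 30]

query (0,2) [L1,L2,L3] — begin 0,0,0
+L1 (α=4/5) → [308/5, 892/5, 876/5]
+L2 (α=1/2) → [559/5, 1037/10, 1711/10]
+L3 (α=1/2) → [642/5, 3307/20, 1751/20]
rounded: [128, 165, 88]

at x=1,y=0 over L1,L2,L3:
after L1 α=1/3: [19/3, 77, 29/3]
after L2 α=1: [153, 222, 38]
after L3 α=2/3: [73, 98, 68/3]
rounded: [73, 98, 23]

(1,3) stack=L1,L2,L3,L4; from [0,0,0]:
after L1 α=0: [0, 0, 0]
after L2 α=3/8: [21/8, 105/8, 237/8]
after L3 α=3/4: [3741/32, 4305/32, 3525/32]
after L4 α=3/4: [19869/128, 10449/128, 10533/128]
rounded: [155, 82, 82]

query (1,3) [L1,L2,L3] — begin 0,0,0
L1 α=0: [0, 0, 0]
L2 α=3/8: [21/8, 105/8, 237/8]
L3 α=3/4: [3741/32, 4305/32, 3525/32]
rounded: [117, 135, 110]

at x=0,y=2 over L1,L2:
after L1 α=4/5: [308/5, 892/5, 876/5]
after L2 α=1/2: [559/5, 1037/10, 1711/10]
rounded: [112, 104, 171]

(1,3) stack=L1,L2,L5; from [0,0,0]:
after L1 α=0: [0, 0, 0]
after L2 α=3/8: [21/8, 105/8, 237/8]
after L5 α=1/2: [333/16, 1929/16, 2277/16]
→ [21, 121, 142]

query (1,0) [L1,L6] — begin 0,0,0
+L1 (α=1/3) → [19/3, 77, 29/3]
+L6 (α=1/2) → [116/3, 291/2, 382/3]
= [39, 146, 127]


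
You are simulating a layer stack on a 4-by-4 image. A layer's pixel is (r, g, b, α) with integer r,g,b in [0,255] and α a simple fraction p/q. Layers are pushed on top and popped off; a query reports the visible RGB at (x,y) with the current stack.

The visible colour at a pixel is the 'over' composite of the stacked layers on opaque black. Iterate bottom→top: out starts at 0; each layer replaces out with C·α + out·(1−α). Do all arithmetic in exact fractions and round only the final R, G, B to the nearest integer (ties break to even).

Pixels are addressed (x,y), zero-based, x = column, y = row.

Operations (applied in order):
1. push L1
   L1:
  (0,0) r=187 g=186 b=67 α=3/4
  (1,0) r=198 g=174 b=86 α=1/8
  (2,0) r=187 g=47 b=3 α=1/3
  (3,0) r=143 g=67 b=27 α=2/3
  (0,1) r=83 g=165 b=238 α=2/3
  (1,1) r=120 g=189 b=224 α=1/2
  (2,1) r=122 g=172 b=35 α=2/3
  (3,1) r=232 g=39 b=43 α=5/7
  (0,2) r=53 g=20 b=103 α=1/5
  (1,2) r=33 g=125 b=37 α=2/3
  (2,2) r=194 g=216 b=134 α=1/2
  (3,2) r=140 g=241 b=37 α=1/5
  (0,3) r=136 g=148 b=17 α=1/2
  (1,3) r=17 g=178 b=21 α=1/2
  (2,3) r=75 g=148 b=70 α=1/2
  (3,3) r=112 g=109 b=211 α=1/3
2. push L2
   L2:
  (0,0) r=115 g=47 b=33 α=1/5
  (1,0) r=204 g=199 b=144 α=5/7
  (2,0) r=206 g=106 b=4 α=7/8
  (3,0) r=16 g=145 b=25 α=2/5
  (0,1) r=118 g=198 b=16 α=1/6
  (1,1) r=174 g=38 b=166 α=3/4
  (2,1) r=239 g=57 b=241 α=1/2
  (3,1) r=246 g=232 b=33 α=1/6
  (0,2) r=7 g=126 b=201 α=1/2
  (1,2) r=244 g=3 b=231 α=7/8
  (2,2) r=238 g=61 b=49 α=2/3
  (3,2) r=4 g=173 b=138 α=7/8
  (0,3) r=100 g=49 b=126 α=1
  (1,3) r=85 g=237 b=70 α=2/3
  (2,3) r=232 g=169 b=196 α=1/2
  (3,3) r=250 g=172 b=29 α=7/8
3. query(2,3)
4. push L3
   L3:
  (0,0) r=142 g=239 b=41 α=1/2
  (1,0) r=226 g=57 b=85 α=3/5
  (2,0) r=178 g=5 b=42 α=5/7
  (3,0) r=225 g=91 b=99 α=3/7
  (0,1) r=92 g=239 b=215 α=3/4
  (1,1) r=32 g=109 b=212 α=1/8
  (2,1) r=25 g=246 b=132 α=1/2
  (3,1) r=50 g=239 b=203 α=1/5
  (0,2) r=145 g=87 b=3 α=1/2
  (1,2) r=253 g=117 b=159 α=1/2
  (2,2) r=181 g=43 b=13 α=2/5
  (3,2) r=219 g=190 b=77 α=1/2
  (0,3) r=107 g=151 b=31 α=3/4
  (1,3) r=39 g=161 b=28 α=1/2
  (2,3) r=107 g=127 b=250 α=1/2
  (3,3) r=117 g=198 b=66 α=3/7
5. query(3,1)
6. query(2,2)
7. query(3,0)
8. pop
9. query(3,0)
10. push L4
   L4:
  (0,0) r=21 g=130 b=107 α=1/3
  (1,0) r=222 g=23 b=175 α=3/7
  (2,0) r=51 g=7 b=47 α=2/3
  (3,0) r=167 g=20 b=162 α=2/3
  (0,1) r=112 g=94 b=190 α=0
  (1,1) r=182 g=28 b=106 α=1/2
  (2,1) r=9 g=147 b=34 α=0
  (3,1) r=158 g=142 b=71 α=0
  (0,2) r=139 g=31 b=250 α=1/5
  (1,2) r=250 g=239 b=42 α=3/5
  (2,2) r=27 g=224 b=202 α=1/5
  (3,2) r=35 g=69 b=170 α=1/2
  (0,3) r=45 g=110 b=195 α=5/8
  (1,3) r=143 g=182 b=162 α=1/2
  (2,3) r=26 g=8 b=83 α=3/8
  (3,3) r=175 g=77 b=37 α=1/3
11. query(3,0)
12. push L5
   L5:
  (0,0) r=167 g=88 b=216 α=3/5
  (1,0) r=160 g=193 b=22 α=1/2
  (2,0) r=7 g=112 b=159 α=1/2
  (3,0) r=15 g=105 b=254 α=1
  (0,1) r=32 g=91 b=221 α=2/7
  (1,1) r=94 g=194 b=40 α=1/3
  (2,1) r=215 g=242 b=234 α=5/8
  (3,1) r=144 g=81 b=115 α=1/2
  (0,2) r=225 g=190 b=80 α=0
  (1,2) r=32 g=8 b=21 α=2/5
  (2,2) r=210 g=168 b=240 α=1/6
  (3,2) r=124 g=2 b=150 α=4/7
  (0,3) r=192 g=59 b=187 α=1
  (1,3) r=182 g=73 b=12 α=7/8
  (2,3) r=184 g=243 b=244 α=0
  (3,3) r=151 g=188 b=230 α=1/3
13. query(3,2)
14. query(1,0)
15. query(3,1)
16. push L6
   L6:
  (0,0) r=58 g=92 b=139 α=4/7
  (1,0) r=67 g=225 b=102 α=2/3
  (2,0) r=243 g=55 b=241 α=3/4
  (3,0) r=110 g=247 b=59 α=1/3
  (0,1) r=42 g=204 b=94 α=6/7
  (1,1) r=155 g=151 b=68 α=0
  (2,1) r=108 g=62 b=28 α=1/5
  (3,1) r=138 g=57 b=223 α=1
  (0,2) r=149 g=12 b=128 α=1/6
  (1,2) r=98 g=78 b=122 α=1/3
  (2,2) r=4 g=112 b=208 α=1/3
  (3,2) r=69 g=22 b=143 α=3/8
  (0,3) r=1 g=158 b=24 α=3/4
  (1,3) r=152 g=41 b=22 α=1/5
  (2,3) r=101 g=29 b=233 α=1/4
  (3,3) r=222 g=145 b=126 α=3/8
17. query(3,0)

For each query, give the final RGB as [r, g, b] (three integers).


query (2,3) [L1,L2] — begin 0,0,0
+L1 (α=1/2) → [75/2, 74, 35]
+L2 (α=1/2) → [539/4, 243/2, 231/2]
= [135, 122, 116]

query (3,1) [L1,L2,L3] — begin 0,0,0
after L1 α=5/7: [1160/7, 195/7, 215/7]
after L2 α=1/6: [3761/21, 2599/42, 653/21]
after L3 α=1/5: [16094/105, 10217/105, 1375/21]
rounded: [153, 97, 65]

at x=2,y=2 over L1,L2,L3:
after L1 α=1/2: [97, 108, 67]
after L2 α=2/3: [191, 230/3, 55]
after L3 α=2/5: [187, 316/5, 191/5]
→ [187, 63, 38]

at x=3,y=0 over L1,L2,L3:
L1 α=2/3: [286/3, 134/3, 18]
L2 α=2/5: [318/5, 424/5, 104/5]
L3 α=3/7: [4647/35, 3061/35, 1901/35]
→ [133, 87, 54]

(3,0) stack=L1,L2; from [0,0,0]:
+L1 (α=2/3) → [286/3, 134/3, 18]
+L2 (α=2/5) → [318/5, 424/5, 104/5]
→ [64, 85, 21]

query (3,0) [L1,L2,L4] — begin 0,0,0
+L1 (α=2/3) → [286/3, 134/3, 18]
+L2 (α=2/5) → [318/5, 424/5, 104/5]
+L4 (α=2/3) → [1988/15, 208/5, 1724/15]
= [133, 42, 115]

at x=3,y=2 over L1,L2,L4,L5:
L1 α=1/5: [28, 241/5, 37/5]
L2 α=7/8: [7, 787/5, 4867/40]
L4 α=1/2: [21, 566/5, 11667/80]
L5 α=4/7: [559/7, 1738/35, 83001/560]
= [80, 50, 148]

at x=1,y=0 over L1,L2,L4,L5:
L1 α=1/8: [99/4, 87/4, 43/4]
L2 α=5/7: [2139/14, 2077/14, 1483/14]
L4 α=3/7: [8940/49, 4637/49, 6641/49]
L5 α=1/2: [8390/49, 7047/49, 7719/98]
rounded: [171, 144, 79]

at x=3,y=1 over L1,L2,L4,L5:
L1 α=5/7: [1160/7, 195/7, 215/7]
L2 α=1/6: [3761/21, 2599/42, 653/21]
L4 α=0: [3761/21, 2599/42, 653/21]
L5 α=1/2: [6785/42, 6001/84, 1534/21]
→ [162, 71, 73]

at x=3,y=0 over L1,L2,L4,L5,L6:
after L1 α=2/3: [286/3, 134/3, 18]
after L2 α=2/5: [318/5, 424/5, 104/5]
after L4 α=2/3: [1988/15, 208/5, 1724/15]
after L5 α=1: [15, 105, 254]
after L6 α=1/3: [140/3, 457/3, 189]
rounded: [47, 152, 189]


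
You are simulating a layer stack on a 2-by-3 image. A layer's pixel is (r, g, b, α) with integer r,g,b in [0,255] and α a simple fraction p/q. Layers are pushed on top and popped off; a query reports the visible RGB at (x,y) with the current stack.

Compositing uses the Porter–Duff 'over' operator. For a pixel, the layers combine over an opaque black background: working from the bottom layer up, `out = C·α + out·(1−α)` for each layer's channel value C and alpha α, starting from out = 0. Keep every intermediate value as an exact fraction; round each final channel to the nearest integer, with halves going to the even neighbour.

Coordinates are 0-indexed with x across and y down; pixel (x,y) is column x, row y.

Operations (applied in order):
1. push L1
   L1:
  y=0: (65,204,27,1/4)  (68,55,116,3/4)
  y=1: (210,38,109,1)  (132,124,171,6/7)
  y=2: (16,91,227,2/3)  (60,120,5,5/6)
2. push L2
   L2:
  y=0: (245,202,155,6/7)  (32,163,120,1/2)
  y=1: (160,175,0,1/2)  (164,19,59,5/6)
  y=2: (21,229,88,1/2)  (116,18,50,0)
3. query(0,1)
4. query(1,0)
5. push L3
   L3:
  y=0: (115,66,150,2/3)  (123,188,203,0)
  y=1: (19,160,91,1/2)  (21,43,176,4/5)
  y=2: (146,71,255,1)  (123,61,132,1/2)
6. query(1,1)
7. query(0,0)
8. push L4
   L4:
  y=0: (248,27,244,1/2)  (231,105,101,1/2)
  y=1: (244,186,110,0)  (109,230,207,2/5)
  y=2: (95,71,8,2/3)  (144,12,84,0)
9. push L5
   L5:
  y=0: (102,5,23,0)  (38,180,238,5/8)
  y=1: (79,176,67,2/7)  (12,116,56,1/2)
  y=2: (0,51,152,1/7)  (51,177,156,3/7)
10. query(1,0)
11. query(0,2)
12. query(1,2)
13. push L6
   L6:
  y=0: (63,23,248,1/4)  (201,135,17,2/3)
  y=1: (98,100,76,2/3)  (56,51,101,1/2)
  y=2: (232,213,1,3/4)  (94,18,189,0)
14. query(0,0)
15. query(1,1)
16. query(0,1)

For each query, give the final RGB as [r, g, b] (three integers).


at x=0,y=1 over L1,L2:
after L1 α=1: [210, 38, 109]
after L2 α=1/2: [185, 213/2, 109/2]
rounded: [185, 106, 54]

at x=1,y=0 over L1,L2:
L1 α=3/4: [51, 165/4, 87]
L2 α=1/2: [83/2, 817/8, 207/2]
= [42, 102, 104]

query (1,1) [L1,L2,L3] — begin 0,0,0
after L1 α=6/7: [792/7, 744/7, 1026/7]
after L2 α=5/6: [3266/21, 1409/42, 3091/42]
after L3 α=4/5: [1006/21, 8633/210, 32659/210]
→ [48, 41, 156]

at x=0,y=0 over L1,L2,L3:
L1 α=1/4: [65/4, 51, 27/4]
L2 α=6/7: [5945/28, 1263/7, 3747/28]
L3 α=2/3: [12385/84, 729/7, 4049/28]
rounded: [147, 104, 145]

query (1,0) [L1,L2,L3,L4,L5] — begin 0,0,0
after L1 α=3/4: [51, 165/4, 87]
after L2 α=1/2: [83/2, 817/8, 207/2]
after L3 α=0: [83/2, 817/8, 207/2]
after L4 α=1/2: [545/4, 1657/16, 409/4]
after L5 α=5/8: [2395/32, 19371/128, 5987/32]
= [75, 151, 187]

(0,2) stack=L1,L2,L3,L4,L5; from [0,0,0]:
L1 α=2/3: [32/3, 182/3, 454/3]
L2 α=1/2: [95/6, 869/6, 359/3]
L3 α=1: [146, 71, 255]
L4 α=2/3: [112, 71, 271/3]
L5 α=1/7: [96, 477/7, 694/7]
= [96, 68, 99]

at x=1,y=2 over L1,L2,L3,L4,L5:
+L1 (α=5/6) → [50, 100, 25/6]
+L2 (α=0) → [50, 100, 25/6]
+L3 (α=1/2) → [173/2, 161/2, 817/12]
+L4 (α=0) → [173/2, 161/2, 817/12]
+L5 (α=3/7) → [499/7, 853/7, 2221/21]
rounded: [71, 122, 106]

(0,0) stack=L1,L2,L3,L4,L5,L6; from [0,0,0]:
after L1 α=1/4: [65/4, 51, 27/4]
after L2 α=6/7: [5945/28, 1263/7, 3747/28]
after L3 α=2/3: [12385/84, 729/7, 4049/28]
after L4 α=1/2: [33217/168, 459/7, 10881/56]
after L5 α=0: [33217/168, 459/7, 10881/56]
after L6 α=1/4: [36745/224, 769/14, 46531/224]
→ [164, 55, 208]

at x=1,y=1 over L1,L2,L3,L4,L5,L6:
+L1 (α=6/7) → [792/7, 744/7, 1026/7]
+L2 (α=5/6) → [3266/21, 1409/42, 3091/42]
+L3 (α=4/5) → [1006/21, 8633/210, 32659/210]
+L4 (α=2/5) → [2532/35, 40833/350, 61639/350]
+L5 (α=1/2) → [1476/35, 81433/700, 81239/700]
+L6 (α=1/2) → [1718/35, 117133/1400, 151939/1400]
rounded: [49, 84, 109]

at x=0,y=1 over L1,L2,L3,L4,L5,L6:
L1 α=1: [210, 38, 109]
L2 α=1/2: [185, 213/2, 109/2]
L3 α=1/2: [102, 533/4, 291/4]
L4 α=0: [102, 533/4, 291/4]
L5 α=2/7: [668/7, 4073/28, 1991/28]
L6 α=2/3: [680/7, 9673/84, 6247/84]
→ [97, 115, 74]


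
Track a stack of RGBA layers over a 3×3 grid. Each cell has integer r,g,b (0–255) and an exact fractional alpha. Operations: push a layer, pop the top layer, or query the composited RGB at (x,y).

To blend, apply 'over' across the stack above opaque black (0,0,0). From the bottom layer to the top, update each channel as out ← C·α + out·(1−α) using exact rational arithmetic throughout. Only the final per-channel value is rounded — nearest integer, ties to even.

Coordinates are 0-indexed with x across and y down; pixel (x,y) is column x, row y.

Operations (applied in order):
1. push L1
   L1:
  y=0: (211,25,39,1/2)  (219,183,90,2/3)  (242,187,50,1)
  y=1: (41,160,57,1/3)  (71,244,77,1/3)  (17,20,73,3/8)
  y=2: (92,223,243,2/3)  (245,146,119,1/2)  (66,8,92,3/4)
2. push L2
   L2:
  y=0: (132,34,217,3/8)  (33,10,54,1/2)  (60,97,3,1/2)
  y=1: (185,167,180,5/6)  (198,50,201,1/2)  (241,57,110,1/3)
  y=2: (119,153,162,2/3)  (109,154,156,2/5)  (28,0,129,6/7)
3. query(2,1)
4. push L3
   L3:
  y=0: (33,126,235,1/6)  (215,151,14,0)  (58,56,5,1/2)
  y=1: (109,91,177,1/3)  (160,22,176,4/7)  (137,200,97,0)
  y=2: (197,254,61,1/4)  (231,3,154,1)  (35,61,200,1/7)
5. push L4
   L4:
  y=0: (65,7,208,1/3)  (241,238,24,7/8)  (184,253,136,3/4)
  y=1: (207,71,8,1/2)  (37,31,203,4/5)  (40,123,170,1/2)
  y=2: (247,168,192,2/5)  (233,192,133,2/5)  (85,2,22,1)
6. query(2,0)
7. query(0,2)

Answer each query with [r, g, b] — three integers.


at x=2,y=1 over L1,L2:
+L1 (α=3/8) → [51/8, 15/2, 219/8]
+L2 (α=1/3) → [1015/12, 24, 659/12]
rounded: [85, 24, 55]

at x=2,y=0 over L1,L2,L3,L4:
+L1 (α=1) → [242, 187, 50]
+L2 (α=1/2) → [151, 142, 53/2]
+L3 (α=1/2) → [209/2, 99, 63/4]
+L4 (α=3/4) → [1313/8, 429/2, 1695/16]
= [164, 214, 106]

(0,2) stack=L1,L2,L3,L4; from [0,0,0]:
L1 α=2/3: [184/3, 446/3, 162]
L2 α=2/3: [898/9, 1364/9, 162]
L3 α=1/4: [1489/12, 1063/6, 547/4]
L4 α=2/5: [693/4, 347/2, 3177/20]
→ [173, 174, 159]


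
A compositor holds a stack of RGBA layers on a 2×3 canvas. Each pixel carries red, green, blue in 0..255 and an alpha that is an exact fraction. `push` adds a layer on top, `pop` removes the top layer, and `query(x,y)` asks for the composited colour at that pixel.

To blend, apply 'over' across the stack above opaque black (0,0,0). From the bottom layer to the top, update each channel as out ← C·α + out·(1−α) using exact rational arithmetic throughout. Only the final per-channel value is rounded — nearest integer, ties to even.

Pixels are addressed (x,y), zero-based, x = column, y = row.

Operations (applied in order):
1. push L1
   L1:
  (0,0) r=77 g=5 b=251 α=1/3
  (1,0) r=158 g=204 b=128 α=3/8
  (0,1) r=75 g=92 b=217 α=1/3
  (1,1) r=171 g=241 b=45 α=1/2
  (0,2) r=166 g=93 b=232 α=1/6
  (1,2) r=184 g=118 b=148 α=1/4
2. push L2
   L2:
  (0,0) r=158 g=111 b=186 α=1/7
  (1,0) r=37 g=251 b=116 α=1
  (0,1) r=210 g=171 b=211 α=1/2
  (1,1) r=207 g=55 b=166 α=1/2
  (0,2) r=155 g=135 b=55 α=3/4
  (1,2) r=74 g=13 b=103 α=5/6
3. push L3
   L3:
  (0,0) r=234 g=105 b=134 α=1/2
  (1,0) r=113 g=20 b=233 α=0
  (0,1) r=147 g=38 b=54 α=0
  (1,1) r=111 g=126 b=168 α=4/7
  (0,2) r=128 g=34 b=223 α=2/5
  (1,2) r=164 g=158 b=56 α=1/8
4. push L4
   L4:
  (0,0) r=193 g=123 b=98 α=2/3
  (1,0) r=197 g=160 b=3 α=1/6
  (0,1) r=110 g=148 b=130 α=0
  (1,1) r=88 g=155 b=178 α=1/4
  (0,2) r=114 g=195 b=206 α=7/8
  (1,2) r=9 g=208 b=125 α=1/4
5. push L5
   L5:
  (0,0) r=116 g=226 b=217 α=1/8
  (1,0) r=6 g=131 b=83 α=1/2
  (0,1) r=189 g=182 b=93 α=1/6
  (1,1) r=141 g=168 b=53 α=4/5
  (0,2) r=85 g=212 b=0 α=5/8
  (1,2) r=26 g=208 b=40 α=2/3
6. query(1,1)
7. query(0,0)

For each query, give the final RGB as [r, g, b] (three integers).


query (1,1) [L1,L2,L3,L4,L5] — begin 0,0,0
+L1 (α=1/2) → [171/2, 241/2, 45/2]
+L2 (α=1/2) → [585/4, 351/4, 377/4]
+L3 (α=4/7) → [3531/28, 3069/28, 3819/28]
+L4 (α=1/4) → [13057/112, 13547/112, 16441/112]
+L5 (α=4/5) → [15245/112, 88811/560, 8037/112]
rounded: [136, 159, 72]

at x=0,y=0 over L1,L2,L3,L4,L5:
L1 α=1/3: [77/3, 5/3, 251/3]
L2 α=1/7: [312/7, 121/7, 688/7]
L3 α=1/2: [975/7, 428/7, 813/7]
L4 α=2/3: [3677/21, 2150/21, 2185/21]
L5 α=1/8: [4025/24, 707/6, 709/6]
= [168, 118, 118]


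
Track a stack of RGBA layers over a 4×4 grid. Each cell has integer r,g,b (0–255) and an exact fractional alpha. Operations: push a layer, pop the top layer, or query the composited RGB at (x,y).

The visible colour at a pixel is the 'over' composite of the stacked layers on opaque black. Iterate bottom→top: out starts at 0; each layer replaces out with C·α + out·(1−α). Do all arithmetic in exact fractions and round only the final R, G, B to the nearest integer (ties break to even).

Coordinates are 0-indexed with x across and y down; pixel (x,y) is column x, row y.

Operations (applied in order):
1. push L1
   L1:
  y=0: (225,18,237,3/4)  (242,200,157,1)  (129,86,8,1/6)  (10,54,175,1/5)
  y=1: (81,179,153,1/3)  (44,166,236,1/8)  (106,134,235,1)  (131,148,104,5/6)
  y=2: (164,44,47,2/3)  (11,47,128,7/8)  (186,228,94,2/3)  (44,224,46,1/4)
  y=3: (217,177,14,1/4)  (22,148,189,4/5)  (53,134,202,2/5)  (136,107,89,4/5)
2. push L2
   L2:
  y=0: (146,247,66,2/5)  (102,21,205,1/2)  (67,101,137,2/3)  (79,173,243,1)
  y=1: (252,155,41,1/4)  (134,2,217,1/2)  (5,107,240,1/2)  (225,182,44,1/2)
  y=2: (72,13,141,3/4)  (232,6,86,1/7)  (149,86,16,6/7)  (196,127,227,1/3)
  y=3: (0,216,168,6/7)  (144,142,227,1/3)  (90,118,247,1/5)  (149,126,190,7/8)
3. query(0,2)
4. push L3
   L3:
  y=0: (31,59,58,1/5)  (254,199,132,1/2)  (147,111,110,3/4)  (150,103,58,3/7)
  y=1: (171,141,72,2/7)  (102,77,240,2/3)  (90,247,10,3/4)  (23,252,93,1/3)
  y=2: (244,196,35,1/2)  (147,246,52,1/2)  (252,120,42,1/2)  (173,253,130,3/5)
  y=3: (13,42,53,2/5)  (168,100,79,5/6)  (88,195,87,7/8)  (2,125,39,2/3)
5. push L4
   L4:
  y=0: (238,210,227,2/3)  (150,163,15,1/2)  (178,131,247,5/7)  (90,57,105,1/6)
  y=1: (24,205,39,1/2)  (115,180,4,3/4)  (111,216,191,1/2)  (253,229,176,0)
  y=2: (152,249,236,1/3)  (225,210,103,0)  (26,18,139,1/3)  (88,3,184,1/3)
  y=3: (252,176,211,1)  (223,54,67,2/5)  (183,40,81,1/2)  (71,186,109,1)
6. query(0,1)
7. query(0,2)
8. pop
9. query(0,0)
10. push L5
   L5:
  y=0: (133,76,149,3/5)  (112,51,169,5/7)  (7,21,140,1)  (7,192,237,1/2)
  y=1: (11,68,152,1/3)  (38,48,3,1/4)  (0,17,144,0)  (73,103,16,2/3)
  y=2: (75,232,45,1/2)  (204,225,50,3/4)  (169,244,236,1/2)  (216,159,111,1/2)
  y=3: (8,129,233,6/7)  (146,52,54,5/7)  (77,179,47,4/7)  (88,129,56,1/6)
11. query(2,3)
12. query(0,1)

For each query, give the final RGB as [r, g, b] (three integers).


at x=0,y=2 over L1,L2:
after L1 α=2/3: [328/3, 88/3, 94/3]
after L2 α=3/4: [244/3, 205/12, 1363/12]
= [81, 17, 114]

(0,1) stack=L1,L2,L3,L4; from [0,0,0]:
+L1 (α=1/3) → [27, 179/3, 51]
+L2 (α=1/4) → [333/4, 167/2, 97/2]
+L3 (α=2/7) → [3033/28, 1399/14, 773/14]
+L4 (α=1/2) → [3705/56, 4269/28, 1319/28]
= [66, 152, 47]

query (0,2) [L1,L2,L3,L4] — begin 0,0,0
after L1 α=2/3: [328/3, 88/3, 94/3]
after L2 α=3/4: [244/3, 205/12, 1363/12]
after L3 α=1/2: [488/3, 2557/24, 1783/24]
after L4 α=1/3: [1432/9, 5545/36, 4615/36]
= [159, 154, 128]

query (0,0) [L1,L2,L3] — begin 0,0,0
L1 α=3/4: [675/4, 27/2, 711/4]
L2 α=2/5: [3193/20, 1069/10, 2661/20]
L3 α=1/5: [3348/25, 2433/25, 2951/25]
rounded: [134, 97, 118]

at x=2,y=3 over L1,L2,L3,L5:
after L1 α=2/5: [106/5, 268/5, 404/5]
after L2 α=1/5: [874/25, 1662/25, 2851/25]
after L3 α=7/8: [8137/100, 35787/200, 4519/50]
after L5 α=4/7: [55211/700, 250561/1400, 22957/350]
rounded: [79, 179, 66]

at x=0,y=1 over L1,L2,L3,L5:
+L1 (α=1/3) → [27, 179/3, 51]
+L2 (α=1/4) → [333/4, 167/2, 97/2]
+L3 (α=2/7) → [3033/28, 1399/14, 773/14]
+L5 (α=1/3) → [3187/42, 625/7, 1837/21]
→ [76, 89, 87]


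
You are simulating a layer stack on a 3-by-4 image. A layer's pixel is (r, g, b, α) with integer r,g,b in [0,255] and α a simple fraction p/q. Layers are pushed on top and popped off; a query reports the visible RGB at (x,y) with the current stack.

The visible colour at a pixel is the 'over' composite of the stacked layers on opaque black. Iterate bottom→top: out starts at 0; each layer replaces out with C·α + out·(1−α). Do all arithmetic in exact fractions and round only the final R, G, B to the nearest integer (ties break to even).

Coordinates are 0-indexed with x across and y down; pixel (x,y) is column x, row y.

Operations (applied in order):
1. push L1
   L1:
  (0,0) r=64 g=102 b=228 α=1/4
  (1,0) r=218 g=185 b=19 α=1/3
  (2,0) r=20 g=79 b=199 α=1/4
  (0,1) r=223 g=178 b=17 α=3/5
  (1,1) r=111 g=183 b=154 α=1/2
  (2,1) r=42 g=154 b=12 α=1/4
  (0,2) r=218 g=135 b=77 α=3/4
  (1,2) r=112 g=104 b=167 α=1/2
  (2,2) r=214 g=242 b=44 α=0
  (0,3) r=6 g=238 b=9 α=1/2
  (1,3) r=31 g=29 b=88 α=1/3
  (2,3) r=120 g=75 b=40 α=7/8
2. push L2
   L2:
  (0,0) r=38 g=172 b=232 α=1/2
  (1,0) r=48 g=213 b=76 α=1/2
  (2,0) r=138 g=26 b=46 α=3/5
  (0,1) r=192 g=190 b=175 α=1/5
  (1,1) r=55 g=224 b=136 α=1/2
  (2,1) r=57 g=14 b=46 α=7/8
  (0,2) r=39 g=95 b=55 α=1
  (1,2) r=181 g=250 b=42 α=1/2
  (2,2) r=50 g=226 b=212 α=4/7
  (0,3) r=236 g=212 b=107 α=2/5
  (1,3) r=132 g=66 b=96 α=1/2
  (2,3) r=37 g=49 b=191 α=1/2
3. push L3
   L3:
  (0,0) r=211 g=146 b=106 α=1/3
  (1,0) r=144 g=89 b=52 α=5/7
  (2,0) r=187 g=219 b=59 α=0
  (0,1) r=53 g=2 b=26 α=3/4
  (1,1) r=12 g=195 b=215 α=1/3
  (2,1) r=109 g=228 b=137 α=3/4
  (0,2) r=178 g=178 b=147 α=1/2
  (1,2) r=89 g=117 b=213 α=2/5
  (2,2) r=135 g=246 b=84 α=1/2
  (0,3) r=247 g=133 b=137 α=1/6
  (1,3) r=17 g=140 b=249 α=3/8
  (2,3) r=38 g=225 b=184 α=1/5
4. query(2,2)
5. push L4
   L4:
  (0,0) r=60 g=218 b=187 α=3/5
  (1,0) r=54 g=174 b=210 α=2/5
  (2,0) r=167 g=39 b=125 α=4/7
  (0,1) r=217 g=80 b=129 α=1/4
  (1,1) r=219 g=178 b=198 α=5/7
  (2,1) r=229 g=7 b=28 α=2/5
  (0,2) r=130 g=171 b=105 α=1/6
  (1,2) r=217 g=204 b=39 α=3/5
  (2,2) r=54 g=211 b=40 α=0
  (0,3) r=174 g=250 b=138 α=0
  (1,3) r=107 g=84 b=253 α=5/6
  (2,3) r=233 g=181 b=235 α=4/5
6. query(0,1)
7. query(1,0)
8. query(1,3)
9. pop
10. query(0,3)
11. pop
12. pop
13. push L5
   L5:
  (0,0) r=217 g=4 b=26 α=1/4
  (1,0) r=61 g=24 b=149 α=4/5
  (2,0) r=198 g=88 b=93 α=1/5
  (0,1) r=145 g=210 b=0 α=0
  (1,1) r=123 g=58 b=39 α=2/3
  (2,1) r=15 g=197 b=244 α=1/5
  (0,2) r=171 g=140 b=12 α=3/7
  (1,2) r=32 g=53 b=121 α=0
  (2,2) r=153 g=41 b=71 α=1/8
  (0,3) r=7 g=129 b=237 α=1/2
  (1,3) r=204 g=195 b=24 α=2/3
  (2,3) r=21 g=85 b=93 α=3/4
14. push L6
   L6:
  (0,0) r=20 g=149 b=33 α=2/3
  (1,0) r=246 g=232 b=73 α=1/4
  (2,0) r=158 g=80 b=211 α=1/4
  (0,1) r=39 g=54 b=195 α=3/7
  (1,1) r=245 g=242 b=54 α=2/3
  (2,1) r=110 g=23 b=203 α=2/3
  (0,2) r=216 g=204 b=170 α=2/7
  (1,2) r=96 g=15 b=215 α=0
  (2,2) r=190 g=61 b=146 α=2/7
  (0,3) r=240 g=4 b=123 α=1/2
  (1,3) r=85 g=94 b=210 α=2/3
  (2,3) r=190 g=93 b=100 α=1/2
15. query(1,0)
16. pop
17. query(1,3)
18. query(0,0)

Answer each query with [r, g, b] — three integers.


at x=2,y=2 over L1,L2,L3:
after L1 α=0: [0, 0, 0]
after L2 α=4/7: [200/7, 904/7, 848/7]
after L3 α=1/2: [1145/14, 1313/7, 718/7]
rounded: [82, 188, 103]

query (0,1) [L1,L2,L3,L4] — begin 0,0,0
after L1 α=3/5: [669/5, 534/5, 51/5]
after L2 α=1/5: [3636/25, 3086/25, 1079/25]
after L3 α=3/4: [7611/100, 809/25, 3029/100]
after L4 α=1/4: [44533/400, 4427/100, 21987/400]
rounded: [111, 44, 55]

query (1,0) [L1,L2,L3,L4] — begin 0,0,0
+L1 (α=1/3) → [218/3, 185/3, 19/3]
+L2 (α=1/2) → [181/3, 412/3, 247/6]
+L3 (α=5/7) → [2522/21, 2159/21, 1027/21]
+L4 (α=2/5) → [3278/35, 919/7, 3967/35]
→ [94, 131, 113]

(1,3) stack=L1,L2,L3,L4; from [0,0,0]:
+L1 (α=1/3) → [31/3, 29/3, 88/3]
+L2 (α=1/2) → [427/6, 227/6, 188/3]
+L3 (α=3/8) → [2441/48, 3655/48, 3181/24]
+L4 (α=5/6) → [28121/288, 23815/288, 33541/144]
= [98, 83, 233]

query (0,3) [L1,L2,L3] — begin 0,0,0
+L1 (α=1/2) → [3, 119, 9/2]
+L2 (α=2/5) → [481/5, 781/5, 91/2]
+L3 (α=1/6) → [364/3, 457/3, 243/4]
→ [121, 152, 61]

query (1,0) [L1,L5,L6] — begin 0,0,0
+L1 (α=1/3) → [218/3, 185/3, 19/3]
+L5 (α=4/5) → [190/3, 473/15, 1807/15]
+L6 (α=1/4) → [109, 1633/20, 543/5]
→ [109, 82, 109]

(1,3) stack=L1,L5; from [0,0,0]:
L1 α=1/3: [31/3, 29/3, 88/3]
L5 α=2/3: [1255/9, 1199/9, 232/9]
rounded: [139, 133, 26]

at x=0,y=0 over L1,L5:
+L1 (α=1/4) → [16, 51/2, 57]
+L5 (α=1/4) → [265/4, 161/8, 197/4]
rounded: [66, 20, 49]


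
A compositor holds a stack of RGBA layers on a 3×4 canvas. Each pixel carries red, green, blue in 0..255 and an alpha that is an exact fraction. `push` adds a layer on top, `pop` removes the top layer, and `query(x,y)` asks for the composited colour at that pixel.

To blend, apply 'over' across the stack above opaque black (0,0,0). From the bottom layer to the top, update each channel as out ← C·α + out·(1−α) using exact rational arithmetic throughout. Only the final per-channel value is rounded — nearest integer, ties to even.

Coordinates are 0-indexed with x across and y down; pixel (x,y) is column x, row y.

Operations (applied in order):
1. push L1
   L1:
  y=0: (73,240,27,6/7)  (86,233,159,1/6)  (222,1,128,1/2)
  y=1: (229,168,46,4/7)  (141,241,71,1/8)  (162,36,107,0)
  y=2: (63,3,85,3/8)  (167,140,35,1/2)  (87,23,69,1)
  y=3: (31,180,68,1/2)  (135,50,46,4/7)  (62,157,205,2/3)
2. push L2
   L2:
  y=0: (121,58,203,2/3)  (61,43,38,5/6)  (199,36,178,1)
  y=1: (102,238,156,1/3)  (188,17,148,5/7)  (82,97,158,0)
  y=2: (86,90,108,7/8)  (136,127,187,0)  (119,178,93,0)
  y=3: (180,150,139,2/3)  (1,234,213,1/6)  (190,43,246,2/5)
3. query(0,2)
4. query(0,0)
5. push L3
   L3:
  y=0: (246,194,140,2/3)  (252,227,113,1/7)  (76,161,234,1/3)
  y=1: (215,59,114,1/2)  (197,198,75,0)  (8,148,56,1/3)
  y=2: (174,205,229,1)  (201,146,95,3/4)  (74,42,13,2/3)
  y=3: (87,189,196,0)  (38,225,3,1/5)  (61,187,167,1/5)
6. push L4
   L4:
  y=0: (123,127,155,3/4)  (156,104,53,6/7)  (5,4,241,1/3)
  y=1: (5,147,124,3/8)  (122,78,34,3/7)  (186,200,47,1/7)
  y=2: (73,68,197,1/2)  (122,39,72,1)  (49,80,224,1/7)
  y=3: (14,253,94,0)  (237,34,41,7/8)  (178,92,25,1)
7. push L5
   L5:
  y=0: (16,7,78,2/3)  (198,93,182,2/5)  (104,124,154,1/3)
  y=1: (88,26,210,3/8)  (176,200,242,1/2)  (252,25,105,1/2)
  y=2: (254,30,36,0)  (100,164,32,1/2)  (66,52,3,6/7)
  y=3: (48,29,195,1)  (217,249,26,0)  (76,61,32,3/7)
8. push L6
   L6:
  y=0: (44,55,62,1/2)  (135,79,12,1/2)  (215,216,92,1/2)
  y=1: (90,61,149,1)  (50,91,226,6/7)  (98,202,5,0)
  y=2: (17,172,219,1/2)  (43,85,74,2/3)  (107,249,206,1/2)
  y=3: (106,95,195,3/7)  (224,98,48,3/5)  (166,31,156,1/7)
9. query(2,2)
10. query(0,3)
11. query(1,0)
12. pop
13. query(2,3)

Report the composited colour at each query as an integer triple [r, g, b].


(0,2) stack=L1,L2; from [0,0,0]:
L1 α=3/8: [189/8, 9/8, 255/8]
L2 α=7/8: [5005/64, 5049/64, 6303/64]
→ [78, 79, 98]

query (0,0) [L1,L2] — begin 0,0,0
after L1 α=6/7: [438/7, 1440/7, 162/7]
after L2 α=2/3: [2132/21, 2252/21, 3004/21]
rounded: [102, 107, 143]

(2,2) stack=L1,L2,L3,L4,L5,L6; from [0,0,0]:
L1 α=1: [87, 23, 69]
L2 α=0: [87, 23, 69]
L3 α=2/3: [235/3, 107/3, 95/3]
L4 α=1/7: [519/7, 42, 414/7]
L5 α=6/7: [3291/49, 354/7, 540/49]
L6 α=1/2: [4267/49, 2097/14, 5317/49]
= [87, 150, 109]

at x=0,y=3 over L1,L2,L3,L4,L5,L6:
L1 α=1/2: [31/2, 90, 34]
L2 α=2/3: [751/6, 130, 104]
L3 α=0: [751/6, 130, 104]
L4 α=0: [751/6, 130, 104]
L5 α=1: [48, 29, 195]
L6 α=3/7: [510/7, 401/7, 195]
= [73, 57, 195]

(1,0) stack=L1,L2,L3,L4,L5,L6; from [0,0,0]:
L1 α=1/6: [43/3, 233/6, 53/2]
L2 α=5/6: [479/9, 1523/36, 433/12]
L3 α=1/7: [1714/21, 2885/42, 659/14]
L4 α=6/7: [21370/147, 29093/294, 5111/98]
L5 α=2/5: [40774/245, 47321/490, 10201/98]
L6 α=1/2: [73849/490, 86031/980, 11377/196]
→ [151, 88, 58]

(2,3) stack=L1,L2,L3,L4,L5; from [0,0,0]:
+L1 (α=2/3) → [124/3, 314/3, 410/3]
+L2 (α=2/5) → [504/5, 80, 902/5]
+L3 (α=1/5) → [2321/25, 507/5, 4443/25]
+L4 (α=1) → [178, 92, 25]
+L5 (α=3/7) → [940/7, 551/7, 28]
→ [134, 79, 28]


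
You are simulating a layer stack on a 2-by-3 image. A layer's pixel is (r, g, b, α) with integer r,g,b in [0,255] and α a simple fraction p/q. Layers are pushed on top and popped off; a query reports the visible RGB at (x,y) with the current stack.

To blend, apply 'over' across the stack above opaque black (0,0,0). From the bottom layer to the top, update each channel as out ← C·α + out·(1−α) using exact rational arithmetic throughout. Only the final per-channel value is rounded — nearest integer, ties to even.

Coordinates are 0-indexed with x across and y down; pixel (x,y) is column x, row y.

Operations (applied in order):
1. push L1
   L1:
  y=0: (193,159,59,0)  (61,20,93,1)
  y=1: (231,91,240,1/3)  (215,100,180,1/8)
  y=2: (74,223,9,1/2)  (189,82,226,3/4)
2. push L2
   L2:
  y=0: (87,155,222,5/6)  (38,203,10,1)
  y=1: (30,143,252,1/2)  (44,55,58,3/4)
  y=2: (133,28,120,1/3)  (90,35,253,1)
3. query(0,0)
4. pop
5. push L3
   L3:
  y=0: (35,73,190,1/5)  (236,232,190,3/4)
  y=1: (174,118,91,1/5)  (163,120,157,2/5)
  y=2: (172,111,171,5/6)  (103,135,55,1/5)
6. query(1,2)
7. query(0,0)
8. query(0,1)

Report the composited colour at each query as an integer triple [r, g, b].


(0,0) stack=L1,L2; from [0,0,0]:
+L1 (α=0) → [0, 0, 0]
+L2 (α=5/6) → [145/2, 775/6, 185]
= [72, 129, 185]

at x=1,y=2 over L1,L3:
+L1 (α=3/4) → [567/4, 123/2, 339/2]
+L3 (α=1/5) → [134, 381/5, 733/5]
rounded: [134, 76, 147]

(0,0) stack=L1,L3; from [0,0,0]:
+L1 (α=0) → [0, 0, 0]
+L3 (α=1/5) → [7, 73/5, 38]
rounded: [7, 15, 38]

(0,1) stack=L1,L3; from [0,0,0]:
+L1 (α=1/3) → [77, 91/3, 80]
+L3 (α=1/5) → [482/5, 718/15, 411/5]
rounded: [96, 48, 82]


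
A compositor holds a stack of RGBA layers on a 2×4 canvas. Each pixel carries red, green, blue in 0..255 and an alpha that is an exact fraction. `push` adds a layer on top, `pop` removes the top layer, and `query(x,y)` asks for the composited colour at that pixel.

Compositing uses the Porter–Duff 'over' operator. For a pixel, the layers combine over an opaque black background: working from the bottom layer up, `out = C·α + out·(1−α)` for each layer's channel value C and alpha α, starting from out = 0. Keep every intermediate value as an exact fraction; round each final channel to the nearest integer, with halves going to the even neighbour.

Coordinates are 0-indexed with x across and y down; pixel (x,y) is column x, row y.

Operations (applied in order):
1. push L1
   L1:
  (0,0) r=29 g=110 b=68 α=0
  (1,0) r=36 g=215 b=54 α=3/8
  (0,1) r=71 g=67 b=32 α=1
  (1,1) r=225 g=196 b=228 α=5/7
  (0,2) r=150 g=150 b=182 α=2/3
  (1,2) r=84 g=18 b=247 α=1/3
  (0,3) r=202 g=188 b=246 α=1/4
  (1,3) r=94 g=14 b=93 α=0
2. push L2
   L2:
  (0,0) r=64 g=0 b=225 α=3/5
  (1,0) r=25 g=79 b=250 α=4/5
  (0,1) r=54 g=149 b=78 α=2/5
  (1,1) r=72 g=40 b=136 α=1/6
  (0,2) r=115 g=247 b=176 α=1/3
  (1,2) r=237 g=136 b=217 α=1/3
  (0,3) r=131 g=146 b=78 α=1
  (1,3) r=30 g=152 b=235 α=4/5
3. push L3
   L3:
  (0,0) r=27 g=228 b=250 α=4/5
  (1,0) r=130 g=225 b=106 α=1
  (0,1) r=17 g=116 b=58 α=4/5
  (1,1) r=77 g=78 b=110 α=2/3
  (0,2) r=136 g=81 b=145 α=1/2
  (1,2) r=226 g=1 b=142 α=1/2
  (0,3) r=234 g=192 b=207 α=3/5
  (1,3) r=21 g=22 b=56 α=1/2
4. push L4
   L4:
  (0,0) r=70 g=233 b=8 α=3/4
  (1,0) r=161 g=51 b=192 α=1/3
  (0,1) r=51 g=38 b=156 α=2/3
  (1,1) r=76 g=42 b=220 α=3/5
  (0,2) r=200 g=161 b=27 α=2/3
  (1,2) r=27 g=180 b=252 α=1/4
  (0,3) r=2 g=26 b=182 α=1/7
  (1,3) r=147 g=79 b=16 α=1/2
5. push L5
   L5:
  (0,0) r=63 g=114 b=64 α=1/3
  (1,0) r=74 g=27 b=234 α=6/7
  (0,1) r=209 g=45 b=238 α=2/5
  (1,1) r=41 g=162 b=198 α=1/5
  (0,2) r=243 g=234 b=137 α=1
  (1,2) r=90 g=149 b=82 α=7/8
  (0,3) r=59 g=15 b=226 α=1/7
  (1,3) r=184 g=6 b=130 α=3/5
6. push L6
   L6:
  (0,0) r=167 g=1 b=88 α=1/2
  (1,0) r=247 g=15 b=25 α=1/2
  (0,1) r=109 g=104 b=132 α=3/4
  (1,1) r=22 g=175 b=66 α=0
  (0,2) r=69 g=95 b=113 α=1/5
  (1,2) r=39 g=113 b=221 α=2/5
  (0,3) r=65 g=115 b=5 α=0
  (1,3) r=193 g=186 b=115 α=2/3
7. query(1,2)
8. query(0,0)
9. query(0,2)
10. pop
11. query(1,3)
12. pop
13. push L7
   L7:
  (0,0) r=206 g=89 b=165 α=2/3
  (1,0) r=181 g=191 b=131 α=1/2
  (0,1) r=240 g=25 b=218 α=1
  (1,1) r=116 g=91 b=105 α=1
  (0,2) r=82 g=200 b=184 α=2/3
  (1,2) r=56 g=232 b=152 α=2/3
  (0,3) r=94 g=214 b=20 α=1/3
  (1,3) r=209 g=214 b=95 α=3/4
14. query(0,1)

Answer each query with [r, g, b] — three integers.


(1,2) stack=L1,L2,L3,L4,L5,L6; from [0,0,0]:
+L1 (α=1/3) → [28, 6, 247/3]
+L2 (α=1/3) → [293/3, 148/3, 1145/9]
+L3 (α=1/2) → [971/6, 151/6, 2423/18]
+L4 (α=1/4) → [1025/8, 511/8, 3935/24]
+L5 (α=7/8) → [6065/64, 8855/64, 17711/192]
+L6 (α=2/5) → [23187/320, 41029/320, 45999/320]
= [72, 128, 144]

query (0,0) [L1,L2,L3,L4,L5,L6] — begin 0,0,0
L1 α=0: [0, 0, 0]
L2 α=3/5: [192/5, 0, 135]
L3 α=4/5: [732/25, 912/5, 227]
L4 α=3/4: [2991/50, 4407/20, 251/4]
L5 α=1/3: [1522/25, 1849/10, 379/6]
L6 α=1/2: [5697/50, 1859/20, 907/12]
rounded: [114, 93, 76]

at x=0,y=2 over L1,L2,L3,L4,L5,L6:
after L1 α=2/3: [100, 100, 364/3]
after L2 α=1/3: [105, 149, 1256/9]
after L3 α=1/2: [241/2, 115, 2561/18]
after L4 α=2/3: [347/2, 437/3, 3533/54]
after L5 α=1: [243, 234, 137]
after L6 α=1/5: [1041/5, 1031/5, 661/5]
→ [208, 206, 132]

at x=1,y=3 over L1,L2,L3,L4,L5:
after L1 α=0: [0, 0, 0]
after L2 α=4/5: [24, 608/5, 188]
after L3 α=1/2: [45/2, 359/5, 122]
after L4 α=1/2: [339/4, 377/5, 69]
after L5 α=3/5: [1443/10, 844/25, 528/5]
= [144, 34, 106]

at x=0,y=1 over L1,L2,L3,L4,L7:
+L1 (α=1) → [71, 67, 32]
+L2 (α=2/5) → [321/5, 499/5, 252/5]
+L3 (α=4/5) → [661/25, 2819/25, 1412/25]
+L4 (α=2/3) → [3211/75, 1573/25, 9212/75]
+L7 (α=1) → [240, 25, 218]
rounded: [240, 25, 218]


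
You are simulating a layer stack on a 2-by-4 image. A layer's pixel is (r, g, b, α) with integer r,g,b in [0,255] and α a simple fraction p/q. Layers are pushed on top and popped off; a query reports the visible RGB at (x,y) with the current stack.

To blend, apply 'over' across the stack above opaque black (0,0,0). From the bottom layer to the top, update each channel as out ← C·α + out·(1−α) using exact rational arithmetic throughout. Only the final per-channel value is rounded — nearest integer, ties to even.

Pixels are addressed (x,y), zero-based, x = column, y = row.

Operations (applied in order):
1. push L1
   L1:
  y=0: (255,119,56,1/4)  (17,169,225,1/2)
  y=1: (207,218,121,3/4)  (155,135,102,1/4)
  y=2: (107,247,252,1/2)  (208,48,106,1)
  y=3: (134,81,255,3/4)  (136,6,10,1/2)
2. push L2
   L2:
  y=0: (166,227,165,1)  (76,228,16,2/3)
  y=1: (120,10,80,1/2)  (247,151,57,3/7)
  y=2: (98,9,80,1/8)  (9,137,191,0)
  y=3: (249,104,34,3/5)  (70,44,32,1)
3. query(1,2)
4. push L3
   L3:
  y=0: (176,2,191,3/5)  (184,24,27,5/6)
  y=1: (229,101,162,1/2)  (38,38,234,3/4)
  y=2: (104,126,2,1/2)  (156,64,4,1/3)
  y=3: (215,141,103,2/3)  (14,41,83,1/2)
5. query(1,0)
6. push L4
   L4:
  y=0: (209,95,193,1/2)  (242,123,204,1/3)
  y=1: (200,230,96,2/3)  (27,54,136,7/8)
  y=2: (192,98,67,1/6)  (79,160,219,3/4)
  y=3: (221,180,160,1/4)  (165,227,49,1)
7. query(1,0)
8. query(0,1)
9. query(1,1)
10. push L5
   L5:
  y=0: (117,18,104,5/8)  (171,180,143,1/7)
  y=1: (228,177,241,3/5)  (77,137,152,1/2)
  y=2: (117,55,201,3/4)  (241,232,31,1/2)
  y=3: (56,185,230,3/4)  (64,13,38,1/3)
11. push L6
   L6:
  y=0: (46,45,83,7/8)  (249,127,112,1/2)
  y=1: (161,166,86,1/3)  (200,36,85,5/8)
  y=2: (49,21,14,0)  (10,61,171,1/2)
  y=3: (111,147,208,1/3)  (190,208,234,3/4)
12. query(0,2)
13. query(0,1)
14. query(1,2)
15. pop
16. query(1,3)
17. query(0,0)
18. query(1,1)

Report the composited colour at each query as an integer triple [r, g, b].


at x=1,y=2 over L1,L2:
after L1 α=1: [208, 48, 106]
after L2 α=0: [208, 48, 106]
rounded: [208, 48, 106]

at x=1,y=0 over L1,L2,L3:
+L1 (α=1/2) → [17/2, 169/2, 225/2]
+L2 (α=2/3) → [107/2, 1081/6, 289/6]
+L3 (α=5/6) → [649/4, 1801/36, 1099/36]
= [162, 50, 31]

query (1,0) [L1,L2,L3,L4] — begin 0,0,0
+L1 (α=1/2) → [17/2, 169/2, 225/2]
+L2 (α=2/3) → [107/2, 1081/6, 289/6]
+L3 (α=5/6) → [649/4, 1801/36, 1099/36]
+L4 (α=1/3) → [1133/6, 4015/54, 4771/54]
rounded: [189, 74, 88]

at x=0,y=1 over L1,L2,L3,L4:
after L1 α=3/4: [621/4, 327/2, 363/4]
after L2 α=1/2: [1101/8, 347/4, 683/8]
after L3 α=1/2: [2933/16, 751/8, 1979/16]
after L4 α=2/3: [3111/16, 1477/8, 5051/48]
= [194, 185, 105]

(1,1) stack=L1,L2,L3,L4; from [0,0,0]:
after L1 α=1/4: [155/4, 135/4, 51/2]
after L2 α=3/7: [128, 84, 39]
after L3 α=3/4: [121/2, 99/2, 741/4]
after L4 α=7/8: [499/16, 855/16, 4549/32]
→ [31, 53, 142]

(0,2) stack=L1,L2,L3,L4,L5,L6; from [0,0,0]:
+L1 (α=1/2) → [107/2, 247/2, 126]
+L2 (α=1/8) → [945/16, 1747/16, 481/4]
+L3 (α=1/2) → [2609/32, 3763/32, 489/8]
+L4 (α=1/6) → [19189/192, 7317/64, 2981/48]
+L5 (α=3/4) → [86581/768, 17877/256, 31925/192]
+L6 (α=0) → [86581/768, 17877/256, 31925/192]
→ [113, 70, 166]

(0,1) stack=L1,L2,L3,L4,L5,L6; from [0,0,0]:
after L1 α=3/4: [621/4, 327/2, 363/4]
after L2 α=1/2: [1101/8, 347/4, 683/8]
after L3 α=1/2: [2933/16, 751/8, 1979/16]
after L4 α=2/3: [3111/16, 1477/8, 5051/48]
after L5 α=3/5: [8583/40, 3601/20, 22403/120]
after L6 α=1/3: [11803/60, 5261/30, 27563/180]
→ [197, 175, 153]

query (1,2) [L1,L2,L3,L4,L5,L6] — begin 0,0,0
L1 α=1: [208, 48, 106]
L2 α=0: [208, 48, 106]
L3 α=1/3: [572/3, 160/3, 72]
L4 α=3/4: [1283/12, 400/3, 729/4]
L5 α=1/2: [4175/24, 548/3, 853/8]
L6 α=1/2: [4415/48, 731/6, 2221/16]
→ [92, 122, 139]

(1,3) stack=L1,L2,L3,L4,L5; from [0,0,0]:
+L1 (α=1/2) → [68, 3, 5]
+L2 (α=1) → [70, 44, 32]
+L3 (α=1/2) → [42, 85/2, 115/2]
+L4 (α=1) → [165, 227, 49]
+L5 (α=1/3) → [394/3, 467/3, 136/3]
= [131, 156, 45]

query (0,0) [L1,L2,L3,L4,L5] — begin 0,0,0
L1 α=1/4: [255/4, 119/4, 14]
L2 α=1: [166, 227, 165]
L3 α=3/5: [172, 92, 903/5]
L4 α=1/2: [381/2, 187/2, 934/5]
L5 α=5/8: [2313/16, 741/16, 2701/20]
= [145, 46, 135]

(1,1) stack=L1,L2,L3,L4,L5; from [0,0,0]:
after L1 α=1/4: [155/4, 135/4, 51/2]
after L2 α=3/7: [128, 84, 39]
after L3 α=3/4: [121/2, 99/2, 741/4]
after L4 α=7/8: [499/16, 855/16, 4549/32]
after L5 α=1/2: [1731/32, 3047/32, 9413/64]
→ [54, 95, 147]
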